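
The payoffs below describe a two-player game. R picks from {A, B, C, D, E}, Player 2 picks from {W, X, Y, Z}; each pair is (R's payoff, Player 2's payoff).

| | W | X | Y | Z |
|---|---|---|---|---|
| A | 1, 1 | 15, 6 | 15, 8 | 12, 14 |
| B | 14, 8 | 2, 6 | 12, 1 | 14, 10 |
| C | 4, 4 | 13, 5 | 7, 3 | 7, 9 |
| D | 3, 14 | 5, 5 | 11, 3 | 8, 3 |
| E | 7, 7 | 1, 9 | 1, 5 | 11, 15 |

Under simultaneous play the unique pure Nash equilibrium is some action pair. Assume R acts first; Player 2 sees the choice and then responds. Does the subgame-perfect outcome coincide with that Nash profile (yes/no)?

yes

Backward induction with R moving first.
- A: Player 2 compares 1, 6, 8, 14 and picks Z; R would get 12.
- B: Player 2 compares 8, 6, 1, 10 and picks Z; R would get 14.
- C: Player 2 compares 4, 5, 3, 9 and picks Z; R would get 7.
- D: Player 2 compares 14, 5, 3, 3 and picks W; R would get 3.
- E: Player 2 compares 7, 9, 5, 15 and picks Z; R would get 11.
Among 12, 14, 7, 3, 11, the best is 14 at B. Subgame-perfect outcome: (B, Z) with payoffs (14, 10).
Under simultaneous play:
R's best replies: W→B; X→A; Y→A; Z→B.
Player 2's best replies: A→Z; B→Z; C→Z; D→W; E→Z.
Only (B, Z) has each player best-responding; Nash payoffs (14, 10).
Sequential outcome (B, Z) coincides with the Nash profile (B, Z).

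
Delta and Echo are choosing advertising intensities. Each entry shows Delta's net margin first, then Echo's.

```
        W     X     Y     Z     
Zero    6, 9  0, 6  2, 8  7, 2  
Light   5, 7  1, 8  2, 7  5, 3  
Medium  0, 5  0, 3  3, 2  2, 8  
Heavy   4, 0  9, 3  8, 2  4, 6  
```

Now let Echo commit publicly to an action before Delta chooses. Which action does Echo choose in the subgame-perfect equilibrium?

Work backward from Delta's decision.
- W → Delta plays Zero (best of 6, 5, 0, 4); Echo gets 9.
- X → Delta plays Heavy (best of 0, 1, 0, 9); Echo gets 3.
- Y → Delta plays Heavy (best of 2, 2, 3, 8); Echo gets 2.
- Z → Delta plays Zero (best of 7, 5, 2, 4); Echo gets 2.
Echo's induced payoffs are 9, 3, 2, 2, so Echo commits to W. Subgame-perfect outcome: (Zero, W) with payoffs (6, 9).

W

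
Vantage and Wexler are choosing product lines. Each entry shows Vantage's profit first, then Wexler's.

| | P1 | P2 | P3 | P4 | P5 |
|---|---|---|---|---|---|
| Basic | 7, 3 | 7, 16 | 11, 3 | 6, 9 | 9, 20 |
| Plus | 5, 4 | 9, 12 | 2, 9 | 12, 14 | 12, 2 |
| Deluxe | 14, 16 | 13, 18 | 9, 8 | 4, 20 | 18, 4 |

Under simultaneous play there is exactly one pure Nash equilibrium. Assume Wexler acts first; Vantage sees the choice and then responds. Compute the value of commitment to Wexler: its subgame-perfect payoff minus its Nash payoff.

4

Work backward from Vantage's decision.
- P1: BR = Deluxe, leader payoff 16.
- P2: BR = Deluxe, leader payoff 18.
- P3: BR = Basic, leader payoff 3.
- P4: BR = Plus, leader payoff 14.
- P5: BR = Deluxe, leader payoff 4.
Among 16, 18, 3, 14, 4, the best is 18 at P2. Subgame-perfect outcome: (Deluxe, P2) with payoffs (13, 18).
Under simultaneous play:
Vantage's best replies: P1→Deluxe; P2→Deluxe; P3→Basic; P4→Plus; P5→Deluxe.
Wexler's best replies: Basic→P5; Plus→P4; Deluxe→P4.
The unique mutual best reply is (Plus, P4), giving (12, 14).
Wexler's commitment gain: 18 − 14 = 4.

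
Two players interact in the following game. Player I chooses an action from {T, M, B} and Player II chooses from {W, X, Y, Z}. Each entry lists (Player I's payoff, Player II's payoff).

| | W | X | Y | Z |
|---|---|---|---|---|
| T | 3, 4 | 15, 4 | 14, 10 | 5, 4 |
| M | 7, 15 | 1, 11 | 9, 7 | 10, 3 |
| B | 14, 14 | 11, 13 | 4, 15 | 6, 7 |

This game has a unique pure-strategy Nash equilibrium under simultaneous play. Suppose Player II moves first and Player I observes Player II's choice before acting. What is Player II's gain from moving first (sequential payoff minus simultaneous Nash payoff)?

4

Player I best-responds to each possible Player II move:
- W: Player I compares 3, 7, 14 and picks B; Player II would get 14.
- X: Player I compares 15, 1, 11 and picks T; Player II would get 4.
- Y: Player I compares 14, 9, 4 and picks T; Player II would get 10.
- Z: Player I compares 5, 10, 6 and picks M; Player II would get 3.
Among 14, 4, 10, 3, the best is 14 at W. Subgame-perfect outcome: (B, W) with payoffs (14, 14).
For the simultaneous game, intersect best replies.
Player I's best replies: W→B; X→T; Y→T; Z→M.
Player II's best replies: T→Y; M→W; B→Y.
Only (T, Y) has each player best-responding; Nash payoffs (14, 10).
Player II's commitment gain: 14 − 10 = 4.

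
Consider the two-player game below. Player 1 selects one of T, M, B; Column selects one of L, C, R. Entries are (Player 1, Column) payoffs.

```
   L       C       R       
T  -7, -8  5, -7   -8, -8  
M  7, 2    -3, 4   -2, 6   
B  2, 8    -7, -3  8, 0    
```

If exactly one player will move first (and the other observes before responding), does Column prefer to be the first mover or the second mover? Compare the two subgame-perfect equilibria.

first

If Player 1 leads: Column's best replies are T→C, M→R, B→L; Player 1's induced payoffs 5, -2, 2; outcome (T, C), payoffs (5, -7).
If Column leads: Player 1's best replies are L→M, C→T, R→B; Column's induced payoffs 2, -7, 0; outcome (M, L), payoffs (7, 2).
Column gets 2 moving first and -7 moving second, so Column prefers to move first.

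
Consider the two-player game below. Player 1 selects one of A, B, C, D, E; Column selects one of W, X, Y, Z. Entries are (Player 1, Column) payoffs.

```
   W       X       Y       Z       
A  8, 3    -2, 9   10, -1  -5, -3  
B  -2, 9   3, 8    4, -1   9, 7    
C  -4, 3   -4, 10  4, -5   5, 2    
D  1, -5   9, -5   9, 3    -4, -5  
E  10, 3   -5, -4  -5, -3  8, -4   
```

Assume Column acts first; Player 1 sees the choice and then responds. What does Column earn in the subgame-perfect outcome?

7

Work backward from Player 1's decision.
- W: Player 1 compares 8, -2, -4, 1, 10 and picks E; Column would get 3.
- X: Player 1 compares -2, 3, -4, 9, -5 and picks D; Column would get -5.
- Y: Player 1 compares 10, 4, 4, 9, -5 and picks A; Column would get -1.
- Z: Player 1 compares -5, 9, 5, -4, 8 and picks B; Column would get 7.
Among 3, -5, -1, 7, the best is 7 at Z. Subgame-perfect outcome: (B, Z) with payoffs (9, 7).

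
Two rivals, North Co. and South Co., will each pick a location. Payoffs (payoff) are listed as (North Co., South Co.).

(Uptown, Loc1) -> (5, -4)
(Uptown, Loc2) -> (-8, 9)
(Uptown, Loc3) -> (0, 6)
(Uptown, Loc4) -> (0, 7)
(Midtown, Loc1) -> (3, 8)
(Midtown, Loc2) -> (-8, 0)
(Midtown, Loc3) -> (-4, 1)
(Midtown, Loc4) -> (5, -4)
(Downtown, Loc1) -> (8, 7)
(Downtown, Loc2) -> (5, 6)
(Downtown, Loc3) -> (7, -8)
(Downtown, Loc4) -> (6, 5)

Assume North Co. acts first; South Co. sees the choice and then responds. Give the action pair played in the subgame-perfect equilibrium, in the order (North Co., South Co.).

(Downtown, Loc1)

Backward induction with North Co. moving first.
- Uptown: South Co. compares -4, 9, 6, 7 and picks Loc2; North Co. would get -8.
- Midtown: South Co. compares 8, 0, 1, -4 and picks Loc1; North Co. would get 3.
- Downtown: South Co. compares 7, 6, -8, 5 and picks Loc1; North Co. would get 8.
North Co.'s induced payoffs are -8, 3, 8, so North Co. commits to Downtown. Subgame-perfect outcome: (Downtown, Loc1) with payoffs (8, 7).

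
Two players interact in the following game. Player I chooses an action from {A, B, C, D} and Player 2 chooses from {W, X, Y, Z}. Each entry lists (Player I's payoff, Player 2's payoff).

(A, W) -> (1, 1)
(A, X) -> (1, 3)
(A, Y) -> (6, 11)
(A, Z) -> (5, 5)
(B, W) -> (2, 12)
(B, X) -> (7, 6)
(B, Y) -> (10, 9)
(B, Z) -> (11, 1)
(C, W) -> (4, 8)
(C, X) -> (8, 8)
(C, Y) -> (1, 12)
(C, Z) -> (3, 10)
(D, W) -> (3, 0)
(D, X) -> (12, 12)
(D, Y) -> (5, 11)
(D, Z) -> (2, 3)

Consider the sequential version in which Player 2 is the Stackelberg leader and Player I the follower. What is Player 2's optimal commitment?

Solve by backward induction (Player 2 leads).
- W: Player I compares 1, 2, 4, 3 and picks C; Player 2 would get 8.
- X: Player I compares 1, 7, 8, 12 and picks D; Player 2 would get 12.
- Y: Player I compares 6, 10, 1, 5 and picks B; Player 2 would get 9.
- Z: Player I compares 5, 11, 3, 2 and picks B; Player 2 would get 1.
Maximizing over 8, 12, 9, 1, Player 2 chooses X. Subgame-perfect outcome: (D, X) with payoffs (12, 12).

X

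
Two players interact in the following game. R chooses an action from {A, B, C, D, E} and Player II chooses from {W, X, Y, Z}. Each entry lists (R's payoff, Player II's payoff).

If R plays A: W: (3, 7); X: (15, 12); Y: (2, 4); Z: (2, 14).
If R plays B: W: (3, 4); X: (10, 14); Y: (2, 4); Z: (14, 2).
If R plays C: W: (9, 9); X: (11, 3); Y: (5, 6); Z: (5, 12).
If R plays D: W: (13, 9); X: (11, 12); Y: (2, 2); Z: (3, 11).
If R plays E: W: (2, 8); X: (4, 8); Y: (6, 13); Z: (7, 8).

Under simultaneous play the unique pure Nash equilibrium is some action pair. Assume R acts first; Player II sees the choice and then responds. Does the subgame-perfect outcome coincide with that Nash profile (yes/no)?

no

Backward induction with R moving first.
- A: Player II compares 7, 12, 4, 14 and picks Z; R would get 2.
- B: Player II compares 4, 14, 4, 2 and picks X; R would get 10.
- C: Player II compares 9, 3, 6, 12 and picks Z; R would get 5.
- D: Player II compares 9, 12, 2, 11 and picks X; R would get 11.
- E: Player II compares 8, 8, 13, 8 and picks Y; R would get 6.
R's induced payoffs are 2, 10, 5, 11, 6, so R commits to D. Subgame-perfect outcome: (D, X) with payoffs (11, 12).
Now find the simultaneous Nash equilibrium.
R's best replies: W→D; X→A; Y→E; Z→B.
Player II's best replies: A→Z; B→X; C→Z; D→X; E→Y.
Only (E, Y) has each player best-responding; Nash payoffs (6, 13).
Sequential outcome (D, X) differs from the Nash profile (E, Y).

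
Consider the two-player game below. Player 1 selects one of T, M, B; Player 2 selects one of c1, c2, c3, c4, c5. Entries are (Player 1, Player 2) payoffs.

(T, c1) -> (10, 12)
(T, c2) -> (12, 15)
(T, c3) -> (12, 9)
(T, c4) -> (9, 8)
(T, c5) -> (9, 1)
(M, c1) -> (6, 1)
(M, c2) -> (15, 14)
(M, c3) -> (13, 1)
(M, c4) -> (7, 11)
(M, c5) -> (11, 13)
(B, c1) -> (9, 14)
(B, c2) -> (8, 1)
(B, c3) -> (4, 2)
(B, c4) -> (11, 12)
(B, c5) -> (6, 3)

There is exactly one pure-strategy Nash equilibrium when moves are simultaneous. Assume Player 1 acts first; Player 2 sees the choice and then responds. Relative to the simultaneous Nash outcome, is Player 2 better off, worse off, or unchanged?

Work backward from Player 2's decision.
- T: BR = c2, leader payoff 12.
- M: BR = c2, leader payoff 15.
- B: BR = c1, leader payoff 9.
Among 12, 15, 9, the best is 15 at M. Subgame-perfect outcome: (M, c2) with payoffs (15, 14).
Now find the simultaneous Nash equilibrium.
Player 1's best replies: c1→T; c2→M; c3→M; c4→B; c5→M.
Player 2's best replies: T→c2; M→c2; B→c1.
Only (M, c2) has each player best-responding; Nash payoffs (15, 14).
Player 2 earns 14 sequentially versus 14 at the Nash outcome: unchanged.

unchanged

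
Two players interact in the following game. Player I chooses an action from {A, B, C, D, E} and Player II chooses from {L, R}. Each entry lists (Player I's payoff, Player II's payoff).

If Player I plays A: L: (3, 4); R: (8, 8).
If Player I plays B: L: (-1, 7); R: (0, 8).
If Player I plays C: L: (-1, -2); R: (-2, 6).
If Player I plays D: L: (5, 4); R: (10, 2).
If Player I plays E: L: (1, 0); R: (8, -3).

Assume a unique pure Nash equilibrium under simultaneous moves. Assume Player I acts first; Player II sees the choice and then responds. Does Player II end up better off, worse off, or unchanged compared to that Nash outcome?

better off

Solve by backward induction (Player I leads).
- A: Player II compares 4, 8 and picks R; Player I would get 8.
- B: Player II compares 7, 8 and picks R; Player I would get 0.
- C: Player II compares -2, 6 and picks R; Player I would get -2.
- D: Player II compares 4, 2 and picks L; Player I would get 5.
- E: Player II compares 0, -3 and picks L; Player I would get 1.
Maximizing over 8, 0, -2, 5, 1, Player I chooses A. Subgame-perfect outcome: (A, R) with payoffs (8, 8).
Under simultaneous play:
Player I's best replies: L→D; R→D.
Player II's best replies: A→R; B→R; C→R; D→L; E→L.
Only (D, L) has each player best-responding; Nash payoffs (5, 4).
Player II earns 8 sequentially versus 4 at the Nash outcome: better off.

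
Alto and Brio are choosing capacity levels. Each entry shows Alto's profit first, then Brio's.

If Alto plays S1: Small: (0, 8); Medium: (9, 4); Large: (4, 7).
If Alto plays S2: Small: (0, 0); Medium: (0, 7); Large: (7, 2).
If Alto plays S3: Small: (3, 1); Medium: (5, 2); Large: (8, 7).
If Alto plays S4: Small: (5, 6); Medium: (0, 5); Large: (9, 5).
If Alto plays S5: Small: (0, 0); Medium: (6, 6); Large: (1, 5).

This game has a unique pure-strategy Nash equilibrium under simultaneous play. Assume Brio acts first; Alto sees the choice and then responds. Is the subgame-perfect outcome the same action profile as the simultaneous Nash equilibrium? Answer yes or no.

Solve by backward induction (Brio leads).
- Small: BR = S4, leader payoff 6.
- Medium: BR = S1, leader payoff 4.
- Large: BR = S4, leader payoff 5.
Brio's induced payoffs are 6, 4, 5, so Brio commits to Small. Subgame-perfect outcome: (S4, Small) with payoffs (5, 6).
For the simultaneous game, intersect best replies.
Alto's best replies: Small→S4; Medium→S1; Large→S4.
Brio's best replies: S1→Small; S2→Medium; S3→Large; S4→Small; S5→Medium.
Only (S4, Small) has each player best-responding; Nash payoffs (5, 6).
Sequential outcome (S4, Small) coincides with the Nash profile (S4, Small).

yes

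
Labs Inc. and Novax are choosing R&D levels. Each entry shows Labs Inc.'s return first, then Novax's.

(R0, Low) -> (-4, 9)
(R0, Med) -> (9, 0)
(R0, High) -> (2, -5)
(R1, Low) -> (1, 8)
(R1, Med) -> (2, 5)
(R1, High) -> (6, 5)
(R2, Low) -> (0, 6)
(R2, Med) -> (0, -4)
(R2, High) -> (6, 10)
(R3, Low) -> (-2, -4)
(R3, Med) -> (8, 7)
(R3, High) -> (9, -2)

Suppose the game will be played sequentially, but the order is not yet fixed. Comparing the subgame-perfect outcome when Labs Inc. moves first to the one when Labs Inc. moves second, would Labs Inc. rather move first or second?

first

If Labs Inc. leads: Novax's best replies are R0→Low, R1→Low, R2→High, R3→Med; Labs Inc.'s induced payoffs -4, 1, 6, 8; outcome (R3, Med), payoffs (8, 7).
If Novax leads: Labs Inc.'s best replies are Low→R1, Med→R0, High→R3; Novax's induced payoffs 8, 0, -2; outcome (R1, Low), payoffs (1, 8).
Labs Inc. gets 8 moving first and 1 moving second, so Labs Inc. prefers to move first.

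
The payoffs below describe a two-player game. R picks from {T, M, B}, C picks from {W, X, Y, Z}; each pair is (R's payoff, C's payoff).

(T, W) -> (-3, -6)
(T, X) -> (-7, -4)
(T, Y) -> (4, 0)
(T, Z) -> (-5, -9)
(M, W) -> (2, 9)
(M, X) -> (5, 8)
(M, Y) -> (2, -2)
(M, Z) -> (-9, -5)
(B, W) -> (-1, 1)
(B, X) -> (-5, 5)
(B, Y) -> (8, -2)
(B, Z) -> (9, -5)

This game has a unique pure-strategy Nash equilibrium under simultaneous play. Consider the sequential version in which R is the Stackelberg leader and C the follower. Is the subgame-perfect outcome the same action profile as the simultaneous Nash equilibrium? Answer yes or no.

no

C best-responds to each possible R move:
- T: C compares -6, -4, 0, -9 and picks Y; R would get 4.
- M: C compares 9, 8, -2, -5 and picks W; R would get 2.
- B: C compares 1, 5, -2, -5 and picks X; R would get -5.
Maximizing over 4, 2, -5, R chooses T. Subgame-perfect outcome: (T, Y) with payoffs (4, 0).
For the simultaneous game, intersect best replies.
R's best replies: W→M; X→M; Y→B; Z→B.
C's best replies: T→Y; M→W; B→X.
Only (M, W) has each player best-responding; Nash payoffs (2, 9).
Sequential outcome (T, Y) differs from the Nash profile (M, W).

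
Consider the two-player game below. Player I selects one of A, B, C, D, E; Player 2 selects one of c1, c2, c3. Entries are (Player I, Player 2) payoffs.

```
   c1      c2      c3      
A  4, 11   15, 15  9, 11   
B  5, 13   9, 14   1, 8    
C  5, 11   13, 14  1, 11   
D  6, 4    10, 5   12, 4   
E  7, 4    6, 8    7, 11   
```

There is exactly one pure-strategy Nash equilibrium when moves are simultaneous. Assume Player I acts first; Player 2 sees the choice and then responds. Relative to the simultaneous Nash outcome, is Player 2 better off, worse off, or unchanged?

Solve by backward induction (Player I leads).
- A: Player 2 compares 11, 15, 11 and picks c2; Player I would get 15.
- B: Player 2 compares 13, 14, 8 and picks c2; Player I would get 9.
- C: Player 2 compares 11, 14, 11 and picks c2; Player I would get 13.
- D: Player 2 compares 4, 5, 4 and picks c2; Player I would get 10.
- E: Player 2 compares 4, 8, 11 and picks c3; Player I would get 7.
Maximizing over 15, 9, 13, 10, 7, Player I chooses A. Subgame-perfect outcome: (A, c2) with payoffs (15, 15).
Now find the simultaneous Nash equilibrium.
Player I's best replies: c1→E; c2→A; c3→D.
Player 2's best replies: A→c2; B→c2; C→c2; D→c2; E→c3.
The unique mutual best reply is (A, c2), giving (15, 15).
Player 2 earns 15 sequentially versus 15 at the Nash outcome: unchanged.

unchanged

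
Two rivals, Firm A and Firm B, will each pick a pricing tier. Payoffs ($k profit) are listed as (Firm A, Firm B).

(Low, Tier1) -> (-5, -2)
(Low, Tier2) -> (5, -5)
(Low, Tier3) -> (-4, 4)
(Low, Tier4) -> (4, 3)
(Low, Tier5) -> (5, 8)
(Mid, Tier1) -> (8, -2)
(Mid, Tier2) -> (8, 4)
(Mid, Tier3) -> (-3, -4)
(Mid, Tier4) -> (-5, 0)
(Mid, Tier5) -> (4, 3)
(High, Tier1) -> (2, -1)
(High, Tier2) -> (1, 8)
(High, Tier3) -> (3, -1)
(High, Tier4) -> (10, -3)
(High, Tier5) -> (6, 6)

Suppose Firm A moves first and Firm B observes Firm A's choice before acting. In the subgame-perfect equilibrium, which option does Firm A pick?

Firm B best-responds to each possible Firm A move:
- Low: BR = Tier5, leader payoff 5.
- Mid: BR = Tier2, leader payoff 8.
- High: BR = Tier2, leader payoff 1.
Among 5, 8, 1, the best is 8 at Mid. Subgame-perfect outcome: (Mid, Tier2) with payoffs (8, 4).

Mid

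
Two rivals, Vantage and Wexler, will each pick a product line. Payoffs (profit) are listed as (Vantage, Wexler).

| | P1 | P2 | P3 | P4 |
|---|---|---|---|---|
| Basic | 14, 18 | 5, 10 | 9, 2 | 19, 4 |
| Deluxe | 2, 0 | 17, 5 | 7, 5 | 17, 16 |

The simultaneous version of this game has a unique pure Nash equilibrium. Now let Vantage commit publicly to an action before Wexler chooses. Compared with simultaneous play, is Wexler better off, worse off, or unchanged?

Work backward from Wexler's decision.
- Basic → Wexler plays P1 (best of 18, 10, 2, 4); Vantage gets 14.
- Deluxe → Wexler plays P4 (best of 0, 5, 5, 16); Vantage gets 17.
Among 14, 17, the best is 17 at Deluxe. Subgame-perfect outcome: (Deluxe, P4) with payoffs (17, 16).
Now find the simultaneous Nash equilibrium.
Vantage's best replies: P1→Basic; P2→Deluxe; P3→Basic; P4→Basic.
Wexler's best replies: Basic→P1; Deluxe→P4.
The unique mutual best reply is (Basic, P1), giving (14, 18).
Wexler earns 16 sequentially versus 18 at the Nash outcome: worse off.

worse off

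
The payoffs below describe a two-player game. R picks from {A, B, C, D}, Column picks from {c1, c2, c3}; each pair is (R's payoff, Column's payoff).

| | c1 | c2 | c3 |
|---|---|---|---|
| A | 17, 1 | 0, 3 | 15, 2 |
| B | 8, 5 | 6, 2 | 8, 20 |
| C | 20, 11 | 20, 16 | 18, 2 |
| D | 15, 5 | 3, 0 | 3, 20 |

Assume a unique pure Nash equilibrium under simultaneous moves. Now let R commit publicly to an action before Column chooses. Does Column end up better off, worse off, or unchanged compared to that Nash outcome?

unchanged

Backward induction with R moving first.
- A → Column plays c2 (best of 1, 3, 2); R gets 0.
- B → Column plays c3 (best of 5, 2, 20); R gets 8.
- C → Column plays c2 (best of 11, 16, 2); R gets 20.
- D → Column plays c3 (best of 5, 0, 20); R gets 3.
Maximizing over 0, 8, 20, 3, R chooses C. Subgame-perfect outcome: (C, c2) with payoffs (20, 16).
For the simultaneous game, intersect best replies.
R's best replies: c1→C; c2→C; c3→C.
Column's best replies: A→c2; B→c3; C→c2; D→c3.
The unique mutual best reply is (C, c2), giving (20, 16).
Column earns 16 sequentially versus 16 at the Nash outcome: unchanged.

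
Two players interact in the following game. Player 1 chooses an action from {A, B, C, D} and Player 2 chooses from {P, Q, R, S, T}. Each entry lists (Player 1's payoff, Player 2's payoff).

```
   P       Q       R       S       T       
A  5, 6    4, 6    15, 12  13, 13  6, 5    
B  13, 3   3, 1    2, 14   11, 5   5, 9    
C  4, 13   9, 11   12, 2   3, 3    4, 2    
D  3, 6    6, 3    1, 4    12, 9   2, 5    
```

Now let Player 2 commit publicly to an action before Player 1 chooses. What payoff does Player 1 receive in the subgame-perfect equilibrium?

13

Player 1 best-responds to each possible Player 2 move:
- P → Player 1 plays B (best of 5, 13, 4, 3); Player 2 gets 3.
- Q → Player 1 plays C (best of 4, 3, 9, 6); Player 2 gets 11.
- R → Player 1 plays A (best of 15, 2, 12, 1); Player 2 gets 12.
- S → Player 1 plays A (best of 13, 11, 3, 12); Player 2 gets 13.
- T → Player 1 plays A (best of 6, 5, 4, 2); Player 2 gets 5.
Maximizing over 3, 11, 12, 13, 5, Player 2 chooses S. Subgame-perfect outcome: (A, S) with payoffs (13, 13).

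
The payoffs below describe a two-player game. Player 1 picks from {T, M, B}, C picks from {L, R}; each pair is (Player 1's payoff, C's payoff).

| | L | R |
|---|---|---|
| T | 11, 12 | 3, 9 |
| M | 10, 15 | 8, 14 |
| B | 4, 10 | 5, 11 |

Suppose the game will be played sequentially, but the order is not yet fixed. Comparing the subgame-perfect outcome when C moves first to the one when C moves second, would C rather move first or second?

first

If Player 1 leads: C's best replies are T→L, M→L, B→R; Player 1's induced payoffs 11, 10, 5; outcome (T, L), payoffs (11, 12).
If C leads: Player 1's best replies are L→T, R→M; C's induced payoffs 12, 14; outcome (M, R), payoffs (8, 14).
C gets 14 moving first and 12 moving second, so C prefers to move first.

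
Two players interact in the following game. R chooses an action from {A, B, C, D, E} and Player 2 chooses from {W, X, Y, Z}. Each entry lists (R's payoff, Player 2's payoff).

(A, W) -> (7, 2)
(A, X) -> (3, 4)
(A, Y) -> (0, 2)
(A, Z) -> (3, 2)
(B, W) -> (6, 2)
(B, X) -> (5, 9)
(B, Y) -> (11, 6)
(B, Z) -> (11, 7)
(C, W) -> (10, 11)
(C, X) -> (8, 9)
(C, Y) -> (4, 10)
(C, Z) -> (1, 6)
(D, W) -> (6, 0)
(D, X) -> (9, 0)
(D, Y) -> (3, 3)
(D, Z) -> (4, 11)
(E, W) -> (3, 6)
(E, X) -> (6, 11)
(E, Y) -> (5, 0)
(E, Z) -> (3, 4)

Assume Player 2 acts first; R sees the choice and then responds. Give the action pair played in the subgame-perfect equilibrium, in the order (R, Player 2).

Work backward from R's decision.
- W: R compares 7, 6, 10, 6, 3 and picks C; Player 2 would get 11.
- X: R compares 3, 5, 8, 9, 6 and picks D; Player 2 would get 0.
- Y: R compares 0, 11, 4, 3, 5 and picks B; Player 2 would get 6.
- Z: R compares 3, 11, 1, 4, 3 and picks B; Player 2 would get 7.
Among 11, 0, 6, 7, the best is 11 at W. Subgame-perfect outcome: (C, W) with payoffs (10, 11).

(C, W)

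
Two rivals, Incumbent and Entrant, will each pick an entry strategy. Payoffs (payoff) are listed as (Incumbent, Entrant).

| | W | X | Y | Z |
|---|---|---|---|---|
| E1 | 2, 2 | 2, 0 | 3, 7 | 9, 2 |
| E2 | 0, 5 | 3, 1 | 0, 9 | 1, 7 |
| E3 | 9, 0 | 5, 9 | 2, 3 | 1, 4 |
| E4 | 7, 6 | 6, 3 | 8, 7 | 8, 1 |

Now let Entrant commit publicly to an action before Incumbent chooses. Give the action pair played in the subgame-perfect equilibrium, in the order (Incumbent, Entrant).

(E4, Y)

Backward induction with Entrant moving first.
- W → Incumbent plays E3 (best of 2, 0, 9, 7); Entrant gets 0.
- X → Incumbent plays E4 (best of 2, 3, 5, 6); Entrant gets 3.
- Y → Incumbent plays E4 (best of 3, 0, 2, 8); Entrant gets 7.
- Z → Incumbent plays E1 (best of 9, 1, 1, 8); Entrant gets 2.
Maximizing over 0, 3, 7, 2, Entrant chooses Y. Subgame-perfect outcome: (E4, Y) with payoffs (8, 7).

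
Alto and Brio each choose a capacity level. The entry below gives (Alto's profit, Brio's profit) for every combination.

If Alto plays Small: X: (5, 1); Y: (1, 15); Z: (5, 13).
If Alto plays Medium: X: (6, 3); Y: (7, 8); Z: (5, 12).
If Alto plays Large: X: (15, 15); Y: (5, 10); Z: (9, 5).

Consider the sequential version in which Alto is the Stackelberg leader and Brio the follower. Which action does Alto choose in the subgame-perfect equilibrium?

Large

Work backward from Brio's decision.
- Small → Brio plays Y (best of 1, 15, 13); Alto gets 1.
- Medium → Brio plays Z (best of 3, 8, 12); Alto gets 5.
- Large → Brio plays X (best of 15, 10, 5); Alto gets 15.
Maximizing over 1, 5, 15, Alto chooses Large. Subgame-perfect outcome: (Large, X) with payoffs (15, 15).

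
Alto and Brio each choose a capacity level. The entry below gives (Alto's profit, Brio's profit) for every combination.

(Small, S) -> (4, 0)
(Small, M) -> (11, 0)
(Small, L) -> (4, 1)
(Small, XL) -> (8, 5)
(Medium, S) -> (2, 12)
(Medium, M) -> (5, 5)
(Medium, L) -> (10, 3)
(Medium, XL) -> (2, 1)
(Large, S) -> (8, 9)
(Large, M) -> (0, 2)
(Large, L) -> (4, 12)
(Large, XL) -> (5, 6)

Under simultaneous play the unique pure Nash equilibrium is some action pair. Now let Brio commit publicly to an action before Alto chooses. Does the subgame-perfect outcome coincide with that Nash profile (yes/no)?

no

Solve by backward induction (Brio leads).
- S: Alto compares 4, 2, 8 and picks Large; Brio would get 9.
- M: Alto compares 11, 5, 0 and picks Small; Brio would get 0.
- L: Alto compares 4, 10, 4 and picks Medium; Brio would get 3.
- XL: Alto compares 8, 2, 5 and picks Small; Brio would get 5.
Maximizing over 9, 0, 3, 5, Brio chooses S. Subgame-perfect outcome: (Large, S) with payoffs (8, 9).
Now find the simultaneous Nash equilibrium.
Alto's best replies: S→Large; M→Small; L→Medium; XL→Small.
Brio's best replies: Small→XL; Medium→S; Large→L.
The unique mutual best reply is (Small, XL), giving (8, 5).
Sequential outcome (Large, S) differs from the Nash profile (Small, XL).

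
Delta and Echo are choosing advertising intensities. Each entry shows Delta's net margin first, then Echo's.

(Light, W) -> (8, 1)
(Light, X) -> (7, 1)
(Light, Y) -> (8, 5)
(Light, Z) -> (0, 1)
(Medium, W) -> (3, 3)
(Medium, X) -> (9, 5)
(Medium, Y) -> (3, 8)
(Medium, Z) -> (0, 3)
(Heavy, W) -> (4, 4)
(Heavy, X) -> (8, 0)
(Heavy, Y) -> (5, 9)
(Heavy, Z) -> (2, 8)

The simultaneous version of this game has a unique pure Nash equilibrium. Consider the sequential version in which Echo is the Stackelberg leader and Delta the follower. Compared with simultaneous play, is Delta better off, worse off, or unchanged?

worse off

Work backward from Delta's decision.
- W → Delta plays Light (best of 8, 3, 4); Echo gets 1.
- X → Delta plays Medium (best of 7, 9, 8); Echo gets 5.
- Y → Delta plays Light (best of 8, 3, 5); Echo gets 5.
- Z → Delta plays Heavy (best of 0, 0, 2); Echo gets 8.
Echo's induced payoffs are 1, 5, 5, 8, so Echo commits to Z. Subgame-perfect outcome: (Heavy, Z) with payoffs (2, 8).
For the simultaneous game, intersect best replies.
Delta's best replies: W→Light; X→Medium; Y→Light; Z→Heavy.
Echo's best replies: Light→Y; Medium→Y; Heavy→Y.
Only (Light, Y) has each player best-responding; Nash payoffs (8, 5).
Delta earns 2 sequentially versus 8 at the Nash outcome: worse off.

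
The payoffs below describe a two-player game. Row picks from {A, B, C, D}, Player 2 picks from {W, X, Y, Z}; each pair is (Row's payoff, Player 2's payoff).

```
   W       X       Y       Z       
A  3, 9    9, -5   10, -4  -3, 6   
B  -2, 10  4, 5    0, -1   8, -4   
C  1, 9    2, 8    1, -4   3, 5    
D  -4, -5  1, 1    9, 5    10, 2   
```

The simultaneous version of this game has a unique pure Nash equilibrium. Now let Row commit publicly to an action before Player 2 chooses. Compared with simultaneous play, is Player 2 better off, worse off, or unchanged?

worse off

Work backward from Player 2's decision.
- A → Player 2 plays W (best of 9, -5, -4, 6); Row gets 3.
- B → Player 2 plays W (best of 10, 5, -1, -4); Row gets -2.
- C → Player 2 plays W (best of 9, 8, -4, 5); Row gets 1.
- D → Player 2 plays Y (best of -5, 1, 5, 2); Row gets 9.
Maximizing over 3, -2, 1, 9, Row chooses D. Subgame-perfect outcome: (D, Y) with payoffs (9, 5).
Under simultaneous play:
Row's best replies: W→A; X→A; Y→A; Z→D.
Player 2's best replies: A→W; B→W; C→W; D→Y.
The unique mutual best reply is (A, W), giving (3, 9).
Player 2 earns 5 sequentially versus 9 at the Nash outcome: worse off.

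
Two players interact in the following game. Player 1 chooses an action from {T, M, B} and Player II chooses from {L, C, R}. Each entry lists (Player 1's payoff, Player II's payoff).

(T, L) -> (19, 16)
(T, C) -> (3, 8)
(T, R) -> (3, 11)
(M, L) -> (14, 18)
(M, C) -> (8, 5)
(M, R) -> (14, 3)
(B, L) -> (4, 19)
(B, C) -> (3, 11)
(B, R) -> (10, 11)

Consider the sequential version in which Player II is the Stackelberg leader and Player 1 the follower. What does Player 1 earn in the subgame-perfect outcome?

Backward induction with Player II moving first.
- L: BR = T, leader payoff 16.
- C: BR = M, leader payoff 5.
- R: BR = M, leader payoff 3.
Among 16, 5, 3, the best is 16 at L. Subgame-perfect outcome: (T, L) with payoffs (19, 16).

19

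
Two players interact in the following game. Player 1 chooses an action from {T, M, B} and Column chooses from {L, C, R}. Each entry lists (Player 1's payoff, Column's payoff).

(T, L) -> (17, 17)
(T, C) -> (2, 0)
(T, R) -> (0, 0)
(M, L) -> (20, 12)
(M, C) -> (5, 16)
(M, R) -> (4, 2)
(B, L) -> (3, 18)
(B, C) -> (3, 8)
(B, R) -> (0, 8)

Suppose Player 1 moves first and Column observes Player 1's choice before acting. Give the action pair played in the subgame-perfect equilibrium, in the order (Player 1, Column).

Solve by backward induction (Player 1 leads).
- T → Column plays L (best of 17, 0, 0); Player 1 gets 17.
- M → Column plays C (best of 12, 16, 2); Player 1 gets 5.
- B → Column plays L (best of 18, 8, 8); Player 1 gets 3.
Player 1's induced payoffs are 17, 5, 3, so Player 1 commits to T. Subgame-perfect outcome: (T, L) with payoffs (17, 17).

(T, L)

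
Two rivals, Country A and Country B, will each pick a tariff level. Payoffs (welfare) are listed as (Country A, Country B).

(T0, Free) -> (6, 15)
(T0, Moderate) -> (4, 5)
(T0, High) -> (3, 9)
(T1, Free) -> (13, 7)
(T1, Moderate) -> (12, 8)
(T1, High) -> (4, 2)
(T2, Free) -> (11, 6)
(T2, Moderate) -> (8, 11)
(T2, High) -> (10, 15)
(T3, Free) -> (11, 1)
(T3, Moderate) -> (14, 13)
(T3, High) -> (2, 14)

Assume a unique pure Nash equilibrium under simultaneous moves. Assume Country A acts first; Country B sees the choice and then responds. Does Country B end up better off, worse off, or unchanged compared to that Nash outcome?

Backward induction with Country A moving first.
- T0: BR = Free, leader payoff 6.
- T1: BR = Moderate, leader payoff 12.
- T2: BR = High, leader payoff 10.
- T3: BR = High, leader payoff 2.
Among 6, 12, 10, 2, the best is 12 at T1. Subgame-perfect outcome: (T1, Moderate) with payoffs (12, 8).
Now find the simultaneous Nash equilibrium.
Country A's best replies: Free→T1; Moderate→T3; High→T2.
Country B's best replies: T0→Free; T1→Moderate; T2→High; T3→High.
The unique mutual best reply is (T2, High), giving (10, 15).
Country B earns 8 sequentially versus 15 at the Nash outcome: worse off.

worse off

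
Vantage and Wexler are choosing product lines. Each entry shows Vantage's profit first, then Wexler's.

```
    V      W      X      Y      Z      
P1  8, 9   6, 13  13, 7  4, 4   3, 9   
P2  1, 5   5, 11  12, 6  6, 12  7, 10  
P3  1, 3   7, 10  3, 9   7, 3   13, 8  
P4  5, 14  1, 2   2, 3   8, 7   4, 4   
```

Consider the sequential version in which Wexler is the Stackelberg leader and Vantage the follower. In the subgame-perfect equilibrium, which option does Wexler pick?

W

Backward induction with Wexler moving first.
- V → Vantage plays P1 (best of 8, 1, 1, 5); Wexler gets 9.
- W → Vantage plays P3 (best of 6, 5, 7, 1); Wexler gets 10.
- X → Vantage plays P1 (best of 13, 12, 3, 2); Wexler gets 7.
- Y → Vantage plays P4 (best of 4, 6, 7, 8); Wexler gets 7.
- Z → Vantage plays P3 (best of 3, 7, 13, 4); Wexler gets 8.
Wexler's induced payoffs are 9, 10, 7, 7, 8, so Wexler commits to W. Subgame-perfect outcome: (P3, W) with payoffs (7, 10).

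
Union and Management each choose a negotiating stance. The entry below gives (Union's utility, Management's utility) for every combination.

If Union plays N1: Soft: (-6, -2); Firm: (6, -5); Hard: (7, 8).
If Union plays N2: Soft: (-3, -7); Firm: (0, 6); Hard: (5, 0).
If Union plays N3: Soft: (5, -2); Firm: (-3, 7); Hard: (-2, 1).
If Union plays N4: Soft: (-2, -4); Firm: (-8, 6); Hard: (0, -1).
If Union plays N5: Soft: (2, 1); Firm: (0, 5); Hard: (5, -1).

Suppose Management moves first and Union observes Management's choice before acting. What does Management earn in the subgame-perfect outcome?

Work backward from Union's decision.
- Soft: BR = N3, leader payoff -2.
- Firm: BR = N1, leader payoff -5.
- Hard: BR = N1, leader payoff 8.
Management's induced payoffs are -2, -5, 8, so Management commits to Hard. Subgame-perfect outcome: (N1, Hard) with payoffs (7, 8).

8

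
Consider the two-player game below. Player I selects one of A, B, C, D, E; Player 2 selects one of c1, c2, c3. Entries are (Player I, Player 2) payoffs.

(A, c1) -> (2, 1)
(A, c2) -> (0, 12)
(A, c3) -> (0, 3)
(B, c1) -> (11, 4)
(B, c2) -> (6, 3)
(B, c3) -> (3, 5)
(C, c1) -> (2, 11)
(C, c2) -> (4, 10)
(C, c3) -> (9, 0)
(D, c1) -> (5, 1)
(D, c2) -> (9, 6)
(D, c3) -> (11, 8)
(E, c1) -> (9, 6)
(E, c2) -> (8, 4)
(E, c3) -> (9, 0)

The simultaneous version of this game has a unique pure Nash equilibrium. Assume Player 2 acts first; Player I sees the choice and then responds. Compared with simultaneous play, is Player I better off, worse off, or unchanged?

unchanged

Work backward from Player I's decision.
- c1 → Player I plays B (best of 2, 11, 2, 5, 9); Player 2 gets 4.
- c2 → Player I plays D (best of 0, 6, 4, 9, 8); Player 2 gets 6.
- c3 → Player I plays D (best of 0, 3, 9, 11, 9); Player 2 gets 8.
Maximizing over 4, 6, 8, Player 2 chooses c3. Subgame-perfect outcome: (D, c3) with payoffs (11, 8).
Under simultaneous play:
Player I's best replies: c1→B; c2→D; c3→D.
Player 2's best replies: A→c2; B→c3; C→c1; D→c3; E→c1.
The unique mutual best reply is (D, c3), giving (11, 8).
Player I earns 11 sequentially versus 11 at the Nash outcome: unchanged.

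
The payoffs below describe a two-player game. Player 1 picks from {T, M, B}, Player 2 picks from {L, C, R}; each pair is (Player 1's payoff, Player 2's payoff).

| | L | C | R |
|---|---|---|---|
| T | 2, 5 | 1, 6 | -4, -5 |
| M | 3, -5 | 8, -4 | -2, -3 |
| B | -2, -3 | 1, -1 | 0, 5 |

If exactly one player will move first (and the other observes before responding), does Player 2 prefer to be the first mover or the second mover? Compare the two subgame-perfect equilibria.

If Player 1 leads: Player 2's best replies are T→C, M→R, B→R; Player 1's induced payoffs 1, -2, 0; outcome (T, C), payoffs (1, 6).
If Player 2 leads: Player 1's best replies are L→M, C→M, R→B; Player 2's induced payoffs -5, -4, 5; outcome (B, R), payoffs (0, 5).
Player 2 gets 5 moving first and 6 moving second, so Player 2 prefers to move second.

second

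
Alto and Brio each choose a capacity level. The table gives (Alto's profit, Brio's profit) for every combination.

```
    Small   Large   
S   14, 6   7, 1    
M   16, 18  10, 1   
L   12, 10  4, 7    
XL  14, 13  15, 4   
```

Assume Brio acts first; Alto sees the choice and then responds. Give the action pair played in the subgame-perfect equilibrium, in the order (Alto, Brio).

(M, Small)

Solve by backward induction (Brio leads).
- Small: Alto compares 14, 16, 12, 14 and picks M; Brio would get 18.
- Large: Alto compares 7, 10, 4, 15 and picks XL; Brio would get 4.
Brio's induced payoffs are 18, 4, so Brio commits to Small. Subgame-perfect outcome: (M, Small) with payoffs (16, 18).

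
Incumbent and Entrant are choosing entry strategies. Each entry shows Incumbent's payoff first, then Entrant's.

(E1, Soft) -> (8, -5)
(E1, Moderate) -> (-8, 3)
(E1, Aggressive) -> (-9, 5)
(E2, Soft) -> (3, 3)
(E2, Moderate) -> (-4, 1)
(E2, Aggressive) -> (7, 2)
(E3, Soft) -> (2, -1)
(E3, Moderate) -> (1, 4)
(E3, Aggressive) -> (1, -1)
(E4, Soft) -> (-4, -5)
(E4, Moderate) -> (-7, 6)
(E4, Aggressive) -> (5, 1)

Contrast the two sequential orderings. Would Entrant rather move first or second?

If Incumbent leads: Entrant's best replies are E1→Aggressive, E2→Soft, E3→Moderate, E4→Moderate; Incumbent's induced payoffs -9, 3, 1, -7; outcome (E2, Soft), payoffs (3, 3).
If Entrant leads: Incumbent's best replies are Soft→E1, Moderate→E3, Aggressive→E2; Entrant's induced payoffs -5, 4, 2; outcome (E3, Moderate), payoffs (1, 4).
Entrant gets 4 moving first and 3 moving second, so Entrant prefers to move first.

first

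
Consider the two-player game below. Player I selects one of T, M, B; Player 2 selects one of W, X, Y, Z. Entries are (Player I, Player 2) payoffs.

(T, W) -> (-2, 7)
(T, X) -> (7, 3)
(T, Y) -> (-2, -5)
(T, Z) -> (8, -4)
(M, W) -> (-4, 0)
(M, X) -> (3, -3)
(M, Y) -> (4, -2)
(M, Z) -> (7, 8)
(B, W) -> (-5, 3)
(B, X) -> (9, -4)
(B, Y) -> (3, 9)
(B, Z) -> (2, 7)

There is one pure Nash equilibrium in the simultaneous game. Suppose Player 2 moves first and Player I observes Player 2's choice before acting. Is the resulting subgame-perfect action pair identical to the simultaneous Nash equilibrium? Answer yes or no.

yes

Solve by backward induction (Player 2 leads).
- W → Player I plays T (best of -2, -4, -5); Player 2 gets 7.
- X → Player I plays B (best of 7, 3, 9); Player 2 gets -4.
- Y → Player I plays M (best of -2, 4, 3); Player 2 gets -2.
- Z → Player I plays T (best of 8, 7, 2); Player 2 gets -4.
Player 2's induced payoffs are 7, -4, -2, -4, so Player 2 commits to W. Subgame-perfect outcome: (T, W) with payoffs (-2, 7).
Under simultaneous play:
Player I's best replies: W→T; X→B; Y→M; Z→T.
Player 2's best replies: T→W; M→Z; B→Y.
Only (T, W) has each player best-responding; Nash payoffs (-2, 7).
Sequential outcome (T, W) coincides with the Nash profile (T, W).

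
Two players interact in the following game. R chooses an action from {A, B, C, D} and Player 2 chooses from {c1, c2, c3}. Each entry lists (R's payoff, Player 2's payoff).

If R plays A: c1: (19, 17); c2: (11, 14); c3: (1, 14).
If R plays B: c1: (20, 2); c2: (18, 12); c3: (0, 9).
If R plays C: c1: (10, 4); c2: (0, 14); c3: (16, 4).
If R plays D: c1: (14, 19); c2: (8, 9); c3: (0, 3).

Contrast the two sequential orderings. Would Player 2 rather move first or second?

second

If R leads: Player 2's best replies are A→c1, B→c2, C→c2, D→c1; R's induced payoffs 19, 18, 0, 14; outcome (A, c1), payoffs (19, 17).
If Player 2 leads: R's best replies are c1→B, c2→B, c3→C; Player 2's induced payoffs 2, 12, 4; outcome (B, c2), payoffs (18, 12).
Player 2 gets 12 moving first and 17 moving second, so Player 2 prefers to move second.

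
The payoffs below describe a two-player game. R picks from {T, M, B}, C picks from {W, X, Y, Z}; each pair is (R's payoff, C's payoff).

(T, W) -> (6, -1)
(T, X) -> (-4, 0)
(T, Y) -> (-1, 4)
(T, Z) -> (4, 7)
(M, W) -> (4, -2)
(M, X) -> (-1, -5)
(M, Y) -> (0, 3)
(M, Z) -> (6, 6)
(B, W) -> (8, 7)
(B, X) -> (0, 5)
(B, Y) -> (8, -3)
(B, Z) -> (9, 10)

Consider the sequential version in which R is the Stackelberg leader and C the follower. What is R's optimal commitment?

C best-responds to each possible R move:
- T: C compares -1, 0, 4, 7 and picks Z; R would get 4.
- M: C compares -2, -5, 3, 6 and picks Z; R would get 6.
- B: C compares 7, 5, -3, 10 and picks Z; R would get 9.
R's induced payoffs are 4, 6, 9, so R commits to B. Subgame-perfect outcome: (B, Z) with payoffs (9, 10).

B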